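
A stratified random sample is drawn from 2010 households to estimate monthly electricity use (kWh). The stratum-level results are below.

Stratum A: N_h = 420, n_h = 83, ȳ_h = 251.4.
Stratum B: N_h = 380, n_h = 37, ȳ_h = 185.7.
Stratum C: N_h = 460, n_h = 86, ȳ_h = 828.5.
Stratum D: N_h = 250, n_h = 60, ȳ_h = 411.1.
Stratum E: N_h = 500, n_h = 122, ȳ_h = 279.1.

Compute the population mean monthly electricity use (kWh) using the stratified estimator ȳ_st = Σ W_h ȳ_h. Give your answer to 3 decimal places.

N = Σ N_h = 2010. Stratum weights W_h = N_h/N.
ȳ_st = (420·251.4 + 380·185.7 + 460·828.5 + 250·411.1 + 500·279.1) / 2010 = 397.80547

ȳ_st ≈ 397.805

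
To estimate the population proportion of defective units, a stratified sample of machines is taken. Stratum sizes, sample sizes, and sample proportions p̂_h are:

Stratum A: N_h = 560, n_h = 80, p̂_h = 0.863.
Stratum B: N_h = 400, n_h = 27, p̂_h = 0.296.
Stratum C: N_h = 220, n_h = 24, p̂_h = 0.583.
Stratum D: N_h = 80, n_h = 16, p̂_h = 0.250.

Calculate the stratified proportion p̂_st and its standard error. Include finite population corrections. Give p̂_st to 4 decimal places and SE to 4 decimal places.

p̂_st ≈ 0.5952, SE ≈ 0.0365

N = 1260; stratum weights W_h = N_h/N.
p̂_st = Σ W_h p̂_h = (560·0.863 + 400·0.296 + 220·0.583 + 80·0.250)/1260 = 0.59519
V̂(p̂_st) = Σ W_h² (1 − n_h/N_h) p̂_h(1−p̂_h)/(n_h−1):
  stratum A: (560/1260)²·(1 − 80/560)·0.863·0.137/79 = 0.000253392
  stratum B: (400/1260)²·(1 − 27/400)·0.296·0.704/26 = 0.000753215
  stratum C: (220/1260)²·(1 − 24/220)·0.583·0.417/23 = 0.000287088
  stratum D: (80/1260)²·(1 − 16/80)·0.250·0.750/15 = 4.03124e-05
V̂(p̂_st) = 0.00133401; SE = √V̂ = 0.0365241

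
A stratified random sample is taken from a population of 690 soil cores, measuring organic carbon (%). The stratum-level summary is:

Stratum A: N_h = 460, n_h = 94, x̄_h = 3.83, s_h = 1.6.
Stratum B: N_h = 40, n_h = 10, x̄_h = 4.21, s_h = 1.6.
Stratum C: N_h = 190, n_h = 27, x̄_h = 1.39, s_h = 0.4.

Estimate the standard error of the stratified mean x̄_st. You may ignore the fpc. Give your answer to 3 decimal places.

V̂(x̄_st) = Σ W_h² s_h²/n_h, with W_h = N_h/N and N = 690:
  stratum A: (460/690)²·1.6²/94 = 0.012104
  stratum B: (40/690)²·1.6²/10 = 0.000860323
  stratum C: (190/690)²·0.4²/27 = 0.00044933
V̂(x̄_st) = 0.0134137
SE(x̄_st) = √0.0134137 = 0.115817

SE(x̄_st) ≈ 0.116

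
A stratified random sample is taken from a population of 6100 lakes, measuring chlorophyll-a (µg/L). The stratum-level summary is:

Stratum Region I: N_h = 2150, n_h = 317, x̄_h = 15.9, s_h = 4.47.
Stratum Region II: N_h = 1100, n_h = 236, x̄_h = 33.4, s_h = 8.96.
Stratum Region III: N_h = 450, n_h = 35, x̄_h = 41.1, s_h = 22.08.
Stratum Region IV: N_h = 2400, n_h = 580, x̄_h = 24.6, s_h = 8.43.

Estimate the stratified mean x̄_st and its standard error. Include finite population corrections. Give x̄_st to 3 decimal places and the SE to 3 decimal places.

x̄_st ≈ 24.338, SE ≈ 0.316

x̄_st = Σ W_h x̄_h = (2150·15.9 + 1100·33.4 + 450·41.1 + 2400·24.6)/6100 = 24.33770
V̂(x̄_st) = Σ W_h² (1 − n_h/N_h) s_h²/n_h, with W_h = N_h/N and N = 6100:
  stratum Region I: (2150/6100)²·(1 − 317/2150)·4.47²/317 = 0.0066757
  stratum Region II: (1100/6100)²·(1 − 236/1100)·8.96²/236 = 0.00868862
  stratum Region III: (450/6100)²·(1 − 35/450)·22.08²/35 = 0.0699087
  stratum Region IV: (2400/6100)²·(1 − 580/2400)·8.43²/580 = 0.014383
V̂(x̄_st) = 0.099656
SE(x̄_st) = √0.099656 = 0.315683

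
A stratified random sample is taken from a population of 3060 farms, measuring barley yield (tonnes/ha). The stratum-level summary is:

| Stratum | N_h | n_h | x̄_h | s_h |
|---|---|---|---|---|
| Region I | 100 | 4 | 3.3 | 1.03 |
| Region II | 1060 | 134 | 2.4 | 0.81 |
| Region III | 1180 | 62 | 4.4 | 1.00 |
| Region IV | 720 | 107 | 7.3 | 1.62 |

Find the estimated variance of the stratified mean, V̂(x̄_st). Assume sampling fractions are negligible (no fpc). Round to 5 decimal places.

V̂(x̄_st) = Σ W_h² s_h²/n_h, with W_h = N_h/N and N = 3060:
  stratum Region I: (100/3060)²·1.03²/4 = 0.000283251
  stratum Region II: (1060/3060)²·0.81²/134 = 0.000587536
  stratum Region III: (1180/3060)²·1.00²/62 = 0.00239844
  stratum Region IV: (720/3060)²·1.62²/107 = 0.0013579
V̂(x̄_st) = 0.00462713

V̂(x̄_st) ≈ 0.00463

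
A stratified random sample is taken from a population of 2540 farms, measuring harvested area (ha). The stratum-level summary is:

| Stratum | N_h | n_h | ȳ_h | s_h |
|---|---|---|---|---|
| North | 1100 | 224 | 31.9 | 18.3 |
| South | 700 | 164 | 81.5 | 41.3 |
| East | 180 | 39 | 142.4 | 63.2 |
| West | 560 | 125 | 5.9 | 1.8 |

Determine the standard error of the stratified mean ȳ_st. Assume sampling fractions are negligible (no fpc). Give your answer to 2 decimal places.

SE(ȳ_st) ≈ 1.26

V̂(ȳ_st) = Σ W_h² s_h²/n_h, with W_h = N_h/N and N = 2540:
  stratum North: (1100/2540)²·18.3²/224 = 0.280396
  stratum South: (700/2540)²·41.3²/164 = 0.789923
  stratum East: (180/2540)²·63.2²/39 = 0.514336
  stratum West: (560/2540)²·1.8²/125 = 0.00125992
V̂(ȳ_st) = 1.58592
SE(ȳ_st) = √1.58592 = 1.25933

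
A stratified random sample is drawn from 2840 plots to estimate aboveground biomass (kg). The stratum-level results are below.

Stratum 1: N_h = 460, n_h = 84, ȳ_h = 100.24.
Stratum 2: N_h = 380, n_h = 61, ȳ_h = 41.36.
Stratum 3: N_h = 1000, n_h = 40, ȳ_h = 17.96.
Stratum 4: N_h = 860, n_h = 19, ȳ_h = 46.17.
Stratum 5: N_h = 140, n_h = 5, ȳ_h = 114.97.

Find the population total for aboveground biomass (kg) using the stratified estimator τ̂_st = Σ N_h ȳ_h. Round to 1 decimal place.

τ̂_st ≈ 135589.2

τ̂_st = Σ N_h ȳ_h = 460·100.24 + 380·41.36 + 1000·17.96 + 860·46.17 + 140·114.97 = 135589.2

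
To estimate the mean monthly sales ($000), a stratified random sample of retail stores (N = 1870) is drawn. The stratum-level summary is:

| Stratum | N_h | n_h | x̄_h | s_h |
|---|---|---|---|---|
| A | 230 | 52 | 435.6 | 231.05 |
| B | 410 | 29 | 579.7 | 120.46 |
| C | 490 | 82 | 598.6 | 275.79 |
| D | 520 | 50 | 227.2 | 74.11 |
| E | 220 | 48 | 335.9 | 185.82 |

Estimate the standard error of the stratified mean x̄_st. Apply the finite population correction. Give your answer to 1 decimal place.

V̂(x̄_st) = Σ W_h² (1 − n_h/N_h) s_h²/n_h, with W_h = N_h/N and N = 1870:
  stratum A: (230/1870)²·(1 − 52/230)·231.05²/52 = 12.0191
  stratum B: (410/1870)²·(1 − 29/410)·120.46²/29 = 22.3518
  stratum C: (490/1870)²·(1 − 82/490)·275.79²/82 = 53.0293
  stratum D: (520/1870)²·(1 − 50/520)·74.11²/50 = 7.67718
  stratum E: (220/1870)²·(1 − 48/220)·185.82²/48 = 7.78416
V̂(x̄_st) = 102.862
SE(x̄_st) = √102.862 = 10.1421

SE(x̄_st) ≈ 10.1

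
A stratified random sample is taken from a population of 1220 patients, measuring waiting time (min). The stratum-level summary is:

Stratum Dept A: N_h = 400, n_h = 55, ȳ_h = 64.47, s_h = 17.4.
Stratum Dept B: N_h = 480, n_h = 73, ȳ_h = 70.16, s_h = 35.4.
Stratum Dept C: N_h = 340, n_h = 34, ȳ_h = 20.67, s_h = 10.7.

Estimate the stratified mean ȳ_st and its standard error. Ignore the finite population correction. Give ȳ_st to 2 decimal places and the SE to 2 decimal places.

ȳ_st ≈ 54.50, SE ≈ 1.87

ȳ_st = Σ W_h ȳ_h = (400·64.47 + 480·70.16 + 340·20.67)/1220 = 54.50213
V̂(ȳ_st) = Σ W_h² s_h²/n_h, with W_h = N_h/N and N = 1220:
  stratum Dept A: (400/1220)²·17.4²/55 = 0.591747
  stratum Dept B: (480/1220)²·35.4²/73 = 2.65734
  stratum Dept C: (340/1220)²·10.7²/34 = 0.261533
V̂(ȳ_st) = 3.51062
SE(ȳ_st) = √3.51062 = 1.87366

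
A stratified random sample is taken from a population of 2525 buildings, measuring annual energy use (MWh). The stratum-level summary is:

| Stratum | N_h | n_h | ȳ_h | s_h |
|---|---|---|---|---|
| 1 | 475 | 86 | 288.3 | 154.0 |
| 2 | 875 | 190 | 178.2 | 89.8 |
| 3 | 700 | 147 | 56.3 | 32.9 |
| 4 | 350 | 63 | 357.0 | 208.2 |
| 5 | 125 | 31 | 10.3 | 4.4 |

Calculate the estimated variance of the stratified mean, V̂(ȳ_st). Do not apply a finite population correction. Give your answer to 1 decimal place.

V̂(ȳ_st) = Σ W_h² s_h²/n_h, with W_h = N_h/N and N = 2525:
  stratum 1: (475/2525)²·154.0²/86 = 9.75905
  stratum 2: (875/2525)²·89.8²/190 = 5.09674
  stratum 3: (700/2525)²·32.9²/147 = 0.565911
  stratum 4: (350/2525)²·208.2²/63 = 13.2201
  stratum 5: (125/2525)²·4.4²/31 = 0.00153053
V̂(ȳ_st) = 28.6433

V̂(ȳ_st) ≈ 28.6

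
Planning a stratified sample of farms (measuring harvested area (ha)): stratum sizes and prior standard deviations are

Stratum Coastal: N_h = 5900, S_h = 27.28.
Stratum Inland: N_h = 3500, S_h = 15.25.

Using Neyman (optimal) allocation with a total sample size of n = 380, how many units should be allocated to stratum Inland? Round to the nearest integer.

95

Neyman allocation: n_h = n · N_h S_h / Σ N_i S_i, with n = 380.
  stratum Coastal: N_h·S_h = 5900·27.28 = 160952.00
  stratum Inland: N_h·S_h = 3500·15.25 = 53375.00
Σ N_h S_h = 214327.00
n for stratum Inland = 380·53375.00/214327.00 = 94.633 → 95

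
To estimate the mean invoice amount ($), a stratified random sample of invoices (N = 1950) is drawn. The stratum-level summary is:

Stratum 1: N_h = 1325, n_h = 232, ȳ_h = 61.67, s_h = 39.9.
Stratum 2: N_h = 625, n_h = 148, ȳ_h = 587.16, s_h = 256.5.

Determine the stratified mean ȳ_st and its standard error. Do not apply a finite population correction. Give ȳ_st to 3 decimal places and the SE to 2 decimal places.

ȳ_st ≈ 230.096, SE ≈ 6.99

ȳ_st = Σ W_h ȳ_h = (1325·61.67 + 625·587.16)/1950 = 230.09628
V̂(ȳ_st) = Σ W_h² s_h²/n_h, with W_h = N_h/N and N = 1950:
  stratum 1: (1325/1950)²·39.9²/232 = 3.16826
  stratum 2: (625/1950)²·256.5²/148 = 45.6671
V̂(ȳ_st) = 48.8354
SE(ȳ_st) = √48.8354 = 6.98823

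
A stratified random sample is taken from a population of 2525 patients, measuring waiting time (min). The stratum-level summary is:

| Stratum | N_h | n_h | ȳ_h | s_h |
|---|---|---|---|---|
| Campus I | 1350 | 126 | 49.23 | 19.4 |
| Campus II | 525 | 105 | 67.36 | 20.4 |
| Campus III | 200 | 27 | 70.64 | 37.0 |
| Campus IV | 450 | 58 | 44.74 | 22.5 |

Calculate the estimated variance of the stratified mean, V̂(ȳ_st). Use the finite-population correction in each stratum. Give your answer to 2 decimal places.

V̂(ȳ_st) ≈ 1.43

V̂(ȳ_st) = Σ W_h² (1 − n_h/N_h) s_h²/n_h, with W_h = N_h/N and N = 2525:
  stratum Campus I: (1350/2525)²·(1 − 126/1350)·19.4²/126 = 0.77415
  stratum Campus II: (525/2525)²·(1 − 105/525)·20.4²/105 = 0.137075
  stratum Campus III: (200/2525)²·(1 − 27/200)·37.0²/27 = 0.275165
  stratum Campus IV: (450/2525)²·(1 − 58/450)·22.5²/58 = 0.241498
V̂(ȳ_st) = 1.42789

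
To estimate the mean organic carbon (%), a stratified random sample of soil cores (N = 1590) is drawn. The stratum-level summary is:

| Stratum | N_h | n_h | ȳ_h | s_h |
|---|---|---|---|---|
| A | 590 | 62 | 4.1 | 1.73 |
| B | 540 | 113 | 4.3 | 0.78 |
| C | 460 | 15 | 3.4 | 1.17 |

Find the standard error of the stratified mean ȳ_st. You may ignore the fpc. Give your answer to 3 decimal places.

V̂(ȳ_st) = Σ W_h² s_h²/n_h, with W_h = N_h/N and N = 1590:
  stratum A: (590/1590)²·1.73²/62 = 0.00664676
  stratum B: (540/1590)²·0.78²/113 = 0.000621018
  stratum C: (460/1590)²·1.17²/15 = 0.00763839
V̂(ȳ_st) = 0.0149062
SE(ȳ_st) = √0.0149062 = 0.122091

SE(ȳ_st) ≈ 0.122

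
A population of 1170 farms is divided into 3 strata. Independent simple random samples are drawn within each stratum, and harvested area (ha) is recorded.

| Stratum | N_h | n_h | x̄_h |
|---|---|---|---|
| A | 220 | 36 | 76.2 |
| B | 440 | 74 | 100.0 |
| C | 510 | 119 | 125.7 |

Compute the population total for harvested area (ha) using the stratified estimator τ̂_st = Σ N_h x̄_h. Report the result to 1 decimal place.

τ̂_st ≈ 124871.0

τ̂_st = Σ N_h x̄_h = 220·76.2 + 440·100.0 + 510·125.7 = 124871.0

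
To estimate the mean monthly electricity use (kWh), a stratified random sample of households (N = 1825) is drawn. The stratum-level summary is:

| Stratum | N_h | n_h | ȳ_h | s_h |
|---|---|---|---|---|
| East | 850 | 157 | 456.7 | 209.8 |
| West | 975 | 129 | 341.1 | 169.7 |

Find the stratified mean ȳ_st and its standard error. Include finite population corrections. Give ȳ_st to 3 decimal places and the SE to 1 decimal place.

ȳ_st = Σ W_h ȳ_h = (850·456.7 + 975·341.1)/1825 = 394.94110
V̂(ȳ_st) = Σ W_h² (1 − n_h/N_h) s_h²/n_h, with W_h = N_h/N and N = 1825:
  stratum East: (850/1825)²·(1 − 157/850)·209.8²/157 = 49.5836
  stratum West: (975/1825)²·(1 − 129/975)·169.7²/129 = 55.287
V̂(ȳ_st) = 104.871
SE(ȳ_st) = √104.871 = 10.2406

ȳ_st ≈ 394.941, SE ≈ 10.2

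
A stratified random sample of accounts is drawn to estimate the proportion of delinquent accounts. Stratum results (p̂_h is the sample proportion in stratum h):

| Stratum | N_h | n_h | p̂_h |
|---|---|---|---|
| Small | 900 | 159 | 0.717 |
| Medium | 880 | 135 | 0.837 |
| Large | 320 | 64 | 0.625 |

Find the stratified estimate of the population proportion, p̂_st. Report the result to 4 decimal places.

p̂_st ≈ 0.7533

N = 2100; stratum weights W_h = N_h/N.
p̂_st = Σ W_h p̂_h = (900·0.717 + 880·0.837 + 320·0.625)/2100 = 0.75327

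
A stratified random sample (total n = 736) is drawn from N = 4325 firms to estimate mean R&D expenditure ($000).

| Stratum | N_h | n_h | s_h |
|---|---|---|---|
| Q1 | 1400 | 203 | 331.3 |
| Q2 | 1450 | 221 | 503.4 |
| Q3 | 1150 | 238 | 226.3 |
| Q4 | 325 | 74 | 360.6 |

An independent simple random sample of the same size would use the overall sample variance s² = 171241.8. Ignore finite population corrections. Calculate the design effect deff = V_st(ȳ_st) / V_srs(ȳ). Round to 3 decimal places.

V̂(ȳ_st) = Σ W_h² s_h²/n_h, with W_h = N_h/N and N = 4325:
  stratum Q1: (1400/4325)²·331.3²/203 = 56.654
  stratum Q2: (1450/4325)²·503.4²/221 = 128.884
  stratum Q3: (1150/4325)²·226.3²/238 = 15.213
  stratum Q4: (325/4325)²·360.6²/74 = 9.92234
V_st = 210.673
V_srs = s²/n = 171241.8/736 = 232.665
deff = V_st / V_srs = 210.673/232.665 = 0.9055

deff ≈ 0.905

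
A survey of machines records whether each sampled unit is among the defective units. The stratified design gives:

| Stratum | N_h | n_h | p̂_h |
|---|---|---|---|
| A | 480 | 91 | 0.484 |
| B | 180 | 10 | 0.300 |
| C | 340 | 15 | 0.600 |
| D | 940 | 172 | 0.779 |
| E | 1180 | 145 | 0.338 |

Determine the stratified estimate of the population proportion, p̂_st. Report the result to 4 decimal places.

p̂_st ≈ 0.5197

N = 3120; stratum weights W_h = N_h/N.
p̂_st = Σ W_h p̂_h = (480·0.484 + 180·0.300 + 340·0.600 + 940·0.779 + 1180·0.338)/3120 = 0.51969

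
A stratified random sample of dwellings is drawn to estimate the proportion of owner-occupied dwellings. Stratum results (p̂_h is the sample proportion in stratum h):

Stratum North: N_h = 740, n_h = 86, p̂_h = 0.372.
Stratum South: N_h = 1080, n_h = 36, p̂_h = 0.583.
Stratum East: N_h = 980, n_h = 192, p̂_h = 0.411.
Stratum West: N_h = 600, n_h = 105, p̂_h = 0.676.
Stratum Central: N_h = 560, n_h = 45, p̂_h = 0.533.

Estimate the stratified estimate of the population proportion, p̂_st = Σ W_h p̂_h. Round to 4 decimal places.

N = 3960; stratum weights W_h = N_h/N.
p̂_st = Σ W_h p̂_h = (740·0.372 + 1080·0.583 + 980·0.411 + 600·0.676 + 560·0.533)/3960 = 0.50803

p̂_st ≈ 0.5080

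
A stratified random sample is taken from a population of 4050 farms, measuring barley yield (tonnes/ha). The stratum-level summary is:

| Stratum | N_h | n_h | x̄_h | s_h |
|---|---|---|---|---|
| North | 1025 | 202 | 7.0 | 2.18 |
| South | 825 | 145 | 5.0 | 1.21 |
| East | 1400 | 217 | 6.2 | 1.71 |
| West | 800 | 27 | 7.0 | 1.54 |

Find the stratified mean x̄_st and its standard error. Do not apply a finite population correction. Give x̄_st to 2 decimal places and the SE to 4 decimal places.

x̄_st ≈ 6.32, SE ≈ 0.0834

x̄_st = Σ W_h x̄_h = (1025·7.0 + 825·5.0 + 1400·6.2 + 800·7.0)/4050 = 6.31605
V̂(x̄_st) = Σ W_h² s_h²/n_h, with W_h = N_h/N and N = 4050:
  stratum North: (1025/4050)²·2.18²/202 = 0.00150695
  stratum South: (825/4050)²·1.21²/145 = 0.000418987
  stratum East: (1400/4050)²·1.71²/217 = 0.0016102
  stratum West: (800/4050)²·1.54²/27 = 0.00342726
V̂(x̄_st) = 0.0069634
SE(x̄_st) = √0.0069634 = 0.083447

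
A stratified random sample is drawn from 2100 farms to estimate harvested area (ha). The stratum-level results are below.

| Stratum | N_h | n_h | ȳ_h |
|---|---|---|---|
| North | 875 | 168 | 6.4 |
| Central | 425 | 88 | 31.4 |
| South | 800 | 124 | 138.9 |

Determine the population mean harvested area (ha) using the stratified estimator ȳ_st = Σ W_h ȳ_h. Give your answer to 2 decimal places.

ȳ_st ≈ 61.94

N = Σ N_h = 2100. Stratum weights W_h = N_h/N.
ȳ_st = (875·6.4 + 425·31.4 + 800·138.9) / 2100 = 61.9357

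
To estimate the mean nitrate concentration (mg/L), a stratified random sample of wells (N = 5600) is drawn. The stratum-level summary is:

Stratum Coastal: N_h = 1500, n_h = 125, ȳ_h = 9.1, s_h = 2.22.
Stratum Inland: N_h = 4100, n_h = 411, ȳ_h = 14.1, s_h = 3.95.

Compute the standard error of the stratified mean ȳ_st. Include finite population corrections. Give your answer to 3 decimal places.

V̂(ȳ_st) = Σ W_h² (1 − n_h/N_h) s_h²/n_h, with W_h = N_h/N and N = 5600:
  stratum Coastal: (1500/5600)²·(1 − 125/1500)·2.22²/125 = 0.00259307
  stratum Inland: (4100/5600)²·(1 − 411/4100)·3.95²/411 = 0.0183092
V̂(ȳ_st) = 0.0209022
SE(ȳ_st) = √0.0209022 = 0.144576

SE(ȳ_st) ≈ 0.145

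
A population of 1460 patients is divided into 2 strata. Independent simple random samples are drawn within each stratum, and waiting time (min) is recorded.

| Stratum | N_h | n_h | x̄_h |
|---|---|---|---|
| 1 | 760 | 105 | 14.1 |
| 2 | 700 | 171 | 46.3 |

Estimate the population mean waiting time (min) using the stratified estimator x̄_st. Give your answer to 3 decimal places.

N = Σ N_h = 1460. Stratum weights W_h = N_h/N.
x̄_st = (760·14.1 + 700·46.3) / 1460 = 29.53836

x̄_st ≈ 29.538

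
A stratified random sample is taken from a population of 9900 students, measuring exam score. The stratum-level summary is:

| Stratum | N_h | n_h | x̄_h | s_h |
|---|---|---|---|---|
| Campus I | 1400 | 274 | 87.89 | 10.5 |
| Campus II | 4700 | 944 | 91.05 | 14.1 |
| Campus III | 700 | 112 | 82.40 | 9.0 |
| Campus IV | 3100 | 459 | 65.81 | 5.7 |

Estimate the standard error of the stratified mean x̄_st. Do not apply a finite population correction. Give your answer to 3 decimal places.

V̂(x̄_st) = Σ W_h² s_h²/n_h, with W_h = N_h/N and N = 9900:
  stratum Campus I: (1400/9900)²·10.5²/274 = 0.00804662
  stratum Campus II: (4700/9900)²·14.1²/944 = 0.047467
  stratum Campus III: (700/9900)²·9.0²/112 = 0.0036157
  stratum Campus IV: (3100/9900)²·5.7²/459 = 0.00694049
V̂(x̄_st) = 0.0660698
SE(x̄_st) = √0.0660698 = 0.25704

SE(x̄_st) ≈ 0.257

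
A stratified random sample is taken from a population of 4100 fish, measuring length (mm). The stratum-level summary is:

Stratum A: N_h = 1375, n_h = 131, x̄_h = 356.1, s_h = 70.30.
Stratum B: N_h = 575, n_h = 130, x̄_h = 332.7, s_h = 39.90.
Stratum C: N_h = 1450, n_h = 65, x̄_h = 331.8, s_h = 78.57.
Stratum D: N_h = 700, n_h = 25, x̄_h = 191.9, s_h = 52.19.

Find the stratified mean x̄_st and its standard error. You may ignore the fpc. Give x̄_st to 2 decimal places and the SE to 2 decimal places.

x̄_st ≈ 316.19, SE ≈ 4.42

x̄_st = Σ W_h x̄_h = (1375·356.1 + 575·332.7 + 1450·331.8 + 700·191.9)/4100 = 316.19024
V̂(x̄_st) = Σ W_h² s_h²/n_h, with W_h = N_h/N and N = 4100:
  stratum A: (1375/4100)²·70.30²/131 = 4.24304
  stratum B: (575/4100)²·39.90²/130 = 0.240863
  stratum C: (1450/4100)²·78.57²/65 = 11.8787
  stratum D: (700/4100)²·52.19²/25 = 3.17587
V̂(x̄_st) = 19.5385
SE(x̄_st) = √19.5385 = 4.42023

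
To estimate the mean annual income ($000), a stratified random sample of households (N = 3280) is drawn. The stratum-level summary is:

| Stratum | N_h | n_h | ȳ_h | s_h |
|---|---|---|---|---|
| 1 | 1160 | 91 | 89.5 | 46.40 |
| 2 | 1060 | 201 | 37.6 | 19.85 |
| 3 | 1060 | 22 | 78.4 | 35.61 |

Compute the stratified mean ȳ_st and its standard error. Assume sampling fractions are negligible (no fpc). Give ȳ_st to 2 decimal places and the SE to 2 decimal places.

ȳ_st ≈ 69.14, SE ≈ 3.03

ȳ_st = Σ W_h ȳ_h = (1160·89.5 + 1060·37.6 + 1060·78.4)/3280 = 69.14024
V̂(ȳ_st) = Σ W_h² s_h²/n_h, with W_h = N_h/N and N = 3280:
  stratum 1: (1160/3280)²·46.40²/91 = 2.95912
  stratum 2: (1060/3280)²·19.85²/201 = 0.204734
  stratum 3: (1060/3280)²·35.61²/22 = 6.01985
V̂(ȳ_st) = 9.1837
SE(ȳ_st) = √9.1837 = 3.03046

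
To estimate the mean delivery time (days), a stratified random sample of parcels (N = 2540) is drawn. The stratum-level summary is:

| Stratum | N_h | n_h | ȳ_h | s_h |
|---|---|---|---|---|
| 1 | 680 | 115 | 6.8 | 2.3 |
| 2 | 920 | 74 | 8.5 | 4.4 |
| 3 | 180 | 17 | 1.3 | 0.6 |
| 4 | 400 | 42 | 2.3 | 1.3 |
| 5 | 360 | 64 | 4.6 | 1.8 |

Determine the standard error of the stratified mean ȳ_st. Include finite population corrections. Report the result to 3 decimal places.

SE(ȳ_st) ≈ 0.190

V̂(ȳ_st) = Σ W_h² (1 − n_h/N_h) s_h²/n_h, with W_h = N_h/N and N = 2540:
  stratum 1: (680/2540)²·(1 − 115/680)·2.3²/115 = 0.00273935
  stratum 2: (920/2540)²·(1 − 74/920)·4.4²/74 = 0.031562
  stratum 3: (180/2540)²·(1 − 17/180)·0.6²/17 = 9.63044e-05
  stratum 4: (400/2540)²·(1 − 42/400)·1.3²/42 = 0.000893127
  stratum 5: (360/2540)²·(1 − 64/360)·1.8²/64 = 0.000836165
V̂(ȳ_st) = 0.0361269
SE(ȳ_st) = √0.0361269 = 0.190071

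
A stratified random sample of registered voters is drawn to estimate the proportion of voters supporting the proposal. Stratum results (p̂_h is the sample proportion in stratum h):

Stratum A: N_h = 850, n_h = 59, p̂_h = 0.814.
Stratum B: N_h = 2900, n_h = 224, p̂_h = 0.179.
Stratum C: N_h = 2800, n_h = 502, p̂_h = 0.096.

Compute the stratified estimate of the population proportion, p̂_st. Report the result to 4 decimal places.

p̂_st ≈ 0.2259

N = 6550; stratum weights W_h = N_h/N.
p̂_st = Σ W_h p̂_h = (850·0.814 + 2900·0.179 + 2800·0.096)/6550 = 0.22592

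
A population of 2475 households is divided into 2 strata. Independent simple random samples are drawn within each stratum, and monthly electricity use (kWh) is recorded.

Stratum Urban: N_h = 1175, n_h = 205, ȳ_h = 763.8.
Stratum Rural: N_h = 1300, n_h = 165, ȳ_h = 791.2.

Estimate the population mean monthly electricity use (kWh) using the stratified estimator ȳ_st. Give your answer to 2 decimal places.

ȳ_st ≈ 778.19

N = Σ N_h = 2475. Stratum weights W_h = N_h/N.
ȳ_st = (1175·763.8 + 1300·791.2) / 2475 = 778.1919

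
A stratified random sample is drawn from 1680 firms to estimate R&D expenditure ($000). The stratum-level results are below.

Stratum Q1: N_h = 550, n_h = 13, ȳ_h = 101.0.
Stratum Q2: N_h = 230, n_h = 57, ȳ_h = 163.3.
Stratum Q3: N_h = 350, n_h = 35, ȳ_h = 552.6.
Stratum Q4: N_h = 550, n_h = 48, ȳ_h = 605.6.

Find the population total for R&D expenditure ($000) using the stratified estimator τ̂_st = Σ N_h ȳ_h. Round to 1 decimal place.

τ̂_st ≈ 619599.0

τ̂_st = Σ N_h ȳ_h = 550·101.0 + 230·163.3 + 350·552.6 + 550·605.6 = 619599.0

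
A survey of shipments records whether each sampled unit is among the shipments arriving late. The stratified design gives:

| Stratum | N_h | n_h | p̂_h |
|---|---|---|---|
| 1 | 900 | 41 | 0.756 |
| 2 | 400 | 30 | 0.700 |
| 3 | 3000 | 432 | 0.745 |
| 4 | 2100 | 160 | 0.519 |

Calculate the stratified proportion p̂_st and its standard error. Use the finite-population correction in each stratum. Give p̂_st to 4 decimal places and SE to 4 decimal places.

N = 6400; stratum weights W_h = N_h/N.
p̂_st = Σ W_h p̂_h = (900·0.756 + 400·0.700 + 3000·0.745 + 2100·0.519)/6400 = 0.66958
V̂(p̂_st) = Σ W_h² (1 − n_h/N_h) p̂_h(1−p̂_h)/(n_h−1):
  stratum 1: (900/6400)²·(1 − 41/900)·0.756·0.244/40 = 8.70417e-05
  stratum 2: (400/6400)²·(1 − 30/400)·0.700·0.300/29 = 2.61651e-05
  stratum 3: (3000/6400)²·(1 − 432/3000)·0.745·0.255/431 = 8.2904e-05
  stratum 4: (2100/6400)²·(1 − 160/2100)·0.519·0.481/159 = 0.000156162
V̂(p̂_st) = 0.000352273; SE = √V̂ = 0.0187689

p̂_st ≈ 0.6696, SE ≈ 0.0188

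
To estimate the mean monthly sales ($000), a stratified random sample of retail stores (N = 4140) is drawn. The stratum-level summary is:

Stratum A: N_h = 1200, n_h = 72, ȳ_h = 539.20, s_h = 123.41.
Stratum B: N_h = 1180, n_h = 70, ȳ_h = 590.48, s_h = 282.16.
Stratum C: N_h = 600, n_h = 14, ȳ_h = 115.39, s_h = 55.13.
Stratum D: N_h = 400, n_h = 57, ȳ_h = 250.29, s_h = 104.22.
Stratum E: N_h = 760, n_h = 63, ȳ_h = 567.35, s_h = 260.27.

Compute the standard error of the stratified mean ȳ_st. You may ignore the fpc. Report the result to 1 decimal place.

V̂(ȳ_st) = Σ W_h² s_h²/n_h, with W_h = N_h/N and N = 4140:
  stratum A: (1200/4140)²·123.41²/72 = 17.7717
  stratum B: (1180/4140)²·282.16²/70 = 92.3966
  stratum C: (600/4140)²·55.13²/14 = 4.55984
  stratum D: (400/4140)²·104.22²/57 = 1.77888
  stratum E: (760/4140)²·260.27²/63 = 36.2355
V̂(ȳ_st) = 152.743
SE(ȳ_st) = √152.743 = 12.3589

SE(ȳ_st) ≈ 12.4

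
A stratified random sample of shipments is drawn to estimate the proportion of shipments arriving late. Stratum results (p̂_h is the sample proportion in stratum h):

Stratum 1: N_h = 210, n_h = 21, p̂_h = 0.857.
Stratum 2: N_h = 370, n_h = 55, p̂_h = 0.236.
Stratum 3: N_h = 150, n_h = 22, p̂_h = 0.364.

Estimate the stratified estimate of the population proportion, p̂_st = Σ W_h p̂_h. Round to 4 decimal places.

p̂_st ≈ 0.4409

N = 730; stratum weights W_h = N_h/N.
p̂_st = Σ W_h p̂_h = (210·0.857 + 370·0.236 + 150·0.364)/730 = 0.44095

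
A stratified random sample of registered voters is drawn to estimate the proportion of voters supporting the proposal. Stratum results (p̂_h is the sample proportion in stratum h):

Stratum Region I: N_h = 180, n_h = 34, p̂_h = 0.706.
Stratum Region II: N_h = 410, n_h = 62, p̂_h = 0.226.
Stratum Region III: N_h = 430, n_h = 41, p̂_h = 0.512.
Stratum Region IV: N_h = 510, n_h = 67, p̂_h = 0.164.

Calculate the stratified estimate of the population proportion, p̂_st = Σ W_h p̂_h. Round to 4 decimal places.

N = 1530; stratum weights W_h = N_h/N.
p̂_st = Σ W_h p̂_h = (180·0.706 + 410·0.226 + 430·0.512 + 510·0.164)/1530 = 0.34218

p̂_st ≈ 0.3422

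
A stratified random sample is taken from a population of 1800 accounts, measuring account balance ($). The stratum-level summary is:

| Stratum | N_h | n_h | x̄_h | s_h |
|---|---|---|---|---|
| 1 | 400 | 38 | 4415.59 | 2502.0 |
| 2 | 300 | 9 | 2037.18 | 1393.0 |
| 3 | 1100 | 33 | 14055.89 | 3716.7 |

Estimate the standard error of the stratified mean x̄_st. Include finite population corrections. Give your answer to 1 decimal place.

SE(x̄_st) ≈ 406.0

V̂(x̄_st) = Σ W_h² (1 − n_h/N_h) s_h²/n_h, with W_h = N_h/N and N = 1800:
  stratum 1: (400/1800)²·(1 − 38/400)·2502.0²/38 = 7362.32
  stratum 2: (300/1800)²·(1 − 9/300)·1393.0²/9 = 5809.37
  stratum 3: (1100/1800)²·(1 − 33/1100)·3716.7²/33 = 151640
V̂(x̄_st) = 164811
SE(x̄_st) = √164811 = 405.97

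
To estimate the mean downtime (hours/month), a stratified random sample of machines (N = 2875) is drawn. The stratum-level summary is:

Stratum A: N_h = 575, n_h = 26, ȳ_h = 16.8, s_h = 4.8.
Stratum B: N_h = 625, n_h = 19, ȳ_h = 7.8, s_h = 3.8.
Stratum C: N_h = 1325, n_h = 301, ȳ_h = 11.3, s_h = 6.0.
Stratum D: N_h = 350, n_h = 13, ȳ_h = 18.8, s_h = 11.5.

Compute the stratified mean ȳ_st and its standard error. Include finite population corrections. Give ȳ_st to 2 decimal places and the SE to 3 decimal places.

ȳ_st = Σ W_h ȳ_h = (575·16.8 + 625·7.8 + 1325·11.3 + 350·18.8)/2875 = 12.55217
V̂(ȳ_st) = Σ W_h² (1 − n_h/N_h) s_h²/n_h, with W_h = N_h/N and N = 2875:
  stratum A: (575/2875)²·(1 − 26/575)·4.8²/26 = 0.0338434
  stratum B: (625/2875)²·(1 − 19/625)·3.8²/19 = 0.034825
  stratum C: (1325/2875)²·(1 − 301/1325)·6.0²/301 = 0.0196325
  stratum D: (350/2875)²·(1 − 13/350)·11.5²/13 = 0.145169
V̂(ȳ_st) = 0.23347
SE(ȳ_st) = √0.23347 = 0.483187

ȳ_st ≈ 12.55, SE ≈ 0.483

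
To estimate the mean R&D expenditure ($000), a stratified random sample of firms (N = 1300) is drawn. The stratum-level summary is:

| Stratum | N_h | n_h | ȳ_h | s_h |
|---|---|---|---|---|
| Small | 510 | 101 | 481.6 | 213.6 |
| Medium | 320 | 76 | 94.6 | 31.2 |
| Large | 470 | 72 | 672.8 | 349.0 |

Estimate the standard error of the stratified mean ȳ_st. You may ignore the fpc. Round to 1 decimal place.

SE(ȳ_st) ≈ 17.1

V̂(ȳ_st) = Σ W_h² s_h²/n_h, with W_h = N_h/N and N = 1300:
  stratum Small: (510/1300)²·213.6²/101 = 69.524
  stratum Medium: (320/1300)²·31.2²/76 = 0.776084
  stratum Large: (470/1300)²·349.0²/72 = 221.12
V̂(ȳ_st) = 291.42
SE(ȳ_st) = √291.42 = 17.071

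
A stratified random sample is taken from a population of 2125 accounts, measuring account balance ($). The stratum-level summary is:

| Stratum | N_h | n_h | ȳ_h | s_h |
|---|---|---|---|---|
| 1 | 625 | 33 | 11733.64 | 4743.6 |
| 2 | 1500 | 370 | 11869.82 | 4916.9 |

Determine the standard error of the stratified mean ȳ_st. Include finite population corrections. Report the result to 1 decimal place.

V̂(ȳ_st) = Σ W_h² (1 − n_h/N_h) s_h²/n_h, with W_h = N_h/N and N = 2125:
  stratum 1: (625/2125)²·(1 − 33/625)·4743.6²/33 = 55870.9
  stratum 2: (1500/2125)²·(1 − 370/1500)·4916.9²/370 = 24526.3
V̂(ȳ_st) = 80397.3
SE(ȳ_st) = √80397.3 = 283.544

SE(ȳ_st) ≈ 283.5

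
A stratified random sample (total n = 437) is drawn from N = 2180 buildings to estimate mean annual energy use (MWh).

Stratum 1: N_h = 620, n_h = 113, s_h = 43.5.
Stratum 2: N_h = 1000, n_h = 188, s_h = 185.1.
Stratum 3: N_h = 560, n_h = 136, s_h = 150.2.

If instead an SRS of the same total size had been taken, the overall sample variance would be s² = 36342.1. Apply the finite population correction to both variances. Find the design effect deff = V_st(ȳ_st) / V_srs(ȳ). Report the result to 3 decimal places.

V̂(ȳ_st) = Σ W_h² (1 − n_h/N_h) s_h²/n_h, with W_h = N_h/N and N = 2180:
  stratum 1: (620/2180)²·(1 − 113/620)·43.5²/113 = 1.10761
  stratum 2: (1000/2180)²·(1 − 188/1000)·185.1²/188 = 31.1385
  stratum 3: (560/2180)²·(1 − 136/560)·150.2²/136 = 8.28785
V_st = 40.534
V_srs = (1 − 437/2180)·36342.1/437 = 66.492
deff = V_st / V_srs = 40.534/66.492 = 0.6096

deff ≈ 0.610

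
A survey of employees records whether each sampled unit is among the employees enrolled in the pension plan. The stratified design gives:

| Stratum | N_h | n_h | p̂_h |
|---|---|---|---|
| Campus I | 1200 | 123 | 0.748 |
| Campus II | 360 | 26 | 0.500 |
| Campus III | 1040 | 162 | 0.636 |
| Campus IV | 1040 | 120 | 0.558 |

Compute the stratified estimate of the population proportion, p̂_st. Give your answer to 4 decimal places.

p̂_st ≈ 0.6372

N = 3640; stratum weights W_h = N_h/N.
p̂_st = Σ W_h p̂_h = (1200·0.748 + 360·0.500 + 1040·0.636 + 1040·0.558)/3640 = 0.63719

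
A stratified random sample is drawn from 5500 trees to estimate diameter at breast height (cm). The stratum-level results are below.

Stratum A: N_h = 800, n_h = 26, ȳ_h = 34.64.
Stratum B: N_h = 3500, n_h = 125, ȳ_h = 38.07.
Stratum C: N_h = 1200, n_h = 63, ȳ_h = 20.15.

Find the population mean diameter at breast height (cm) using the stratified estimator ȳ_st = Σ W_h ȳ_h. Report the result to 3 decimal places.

ȳ_st ≈ 33.661

N = Σ N_h = 5500. Stratum weights W_h = N_h/N.
ȳ_st = (800·34.64 + 3500·38.07 + 1200·20.15) / 5500 = 33.66127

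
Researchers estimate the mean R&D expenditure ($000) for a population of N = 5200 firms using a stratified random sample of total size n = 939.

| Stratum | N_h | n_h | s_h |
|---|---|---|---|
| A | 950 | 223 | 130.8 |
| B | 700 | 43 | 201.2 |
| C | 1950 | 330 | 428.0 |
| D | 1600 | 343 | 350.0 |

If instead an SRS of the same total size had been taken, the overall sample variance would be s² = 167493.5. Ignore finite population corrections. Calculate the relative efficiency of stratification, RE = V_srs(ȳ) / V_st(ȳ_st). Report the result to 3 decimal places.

V̂(ȳ_st) = Σ W_h² s_h²/n_h, with W_h = N_h/N and N = 5200:
  stratum A: (950/5200)²·130.8²/223 = 2.56066
  stratum B: (700/5200)²·201.2²/43 = 17.0599
  stratum C: (1950/5200)²·428.0²/330 = 78.0614
  stratum D: (1600/5200)²·350.0²/343 = 33.8123
V_st = 131.494
V_srs = s²/n = 167493.5/939 = 178.374
Relative efficiency = V_srs / V_st = 178.374/131.494 = 1.3565

RE ≈ 1.357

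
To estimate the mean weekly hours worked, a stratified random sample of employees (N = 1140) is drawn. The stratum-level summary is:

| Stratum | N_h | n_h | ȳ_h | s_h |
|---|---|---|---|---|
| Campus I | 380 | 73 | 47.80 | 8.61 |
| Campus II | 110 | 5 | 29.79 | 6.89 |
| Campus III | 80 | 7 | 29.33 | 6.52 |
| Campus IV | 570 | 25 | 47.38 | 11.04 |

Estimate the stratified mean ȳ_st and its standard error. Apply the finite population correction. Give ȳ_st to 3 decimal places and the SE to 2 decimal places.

ȳ_st = Σ W_h ȳ_h = (380·47.80 + 110·29.79 + 80·29.33 + 570·47.38)/1140 = 44.55605
V̂(ȳ_st) = Σ W_h² (1 − n_h/N_h) s_h²/n_h, with W_h = N_h/N and N = 1140:
  stratum Campus I: (380/1140)²·(1 − 73/380)·8.61²/73 = 0.0911582
  stratum Campus II: (110/1140)²·(1 − 5/110)·6.89²/5 = 0.0843802
  stratum Campus III: (80/1140)²·(1 − 7/80)·6.52²/7 = 0.0272898
  stratum Campus IV: (570/1140)²·(1 − 25/570)·11.04²/25 = 1.16536
V̂(ȳ_st) = 1.36819
SE(ȳ_st) = √1.36819 = 1.1697

ȳ_st ≈ 44.556, SE ≈ 1.17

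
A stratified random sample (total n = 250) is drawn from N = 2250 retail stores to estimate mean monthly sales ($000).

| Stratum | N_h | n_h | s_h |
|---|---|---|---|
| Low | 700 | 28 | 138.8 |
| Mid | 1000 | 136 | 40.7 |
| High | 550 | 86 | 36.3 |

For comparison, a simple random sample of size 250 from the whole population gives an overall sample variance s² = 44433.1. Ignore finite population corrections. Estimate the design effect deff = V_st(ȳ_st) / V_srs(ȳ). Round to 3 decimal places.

deff ≈ 0.393

V̂(ȳ_st) = Σ W_h² s_h²/n_h, with W_h = N_h/N and N = 2250:
  stratum Low: (700/2250)²·138.8²/28 = 66.5966
  stratum Mid: (1000/2250)²·40.7²/136 = 2.40594
  stratum High: (550/2250)²·36.3²/86 = 0.915535
V_st = 69.9181
V_srs = s²/n = 44433.1/250 = 177.732
deff = V_st / V_srs = 69.9181/177.732 = 0.3934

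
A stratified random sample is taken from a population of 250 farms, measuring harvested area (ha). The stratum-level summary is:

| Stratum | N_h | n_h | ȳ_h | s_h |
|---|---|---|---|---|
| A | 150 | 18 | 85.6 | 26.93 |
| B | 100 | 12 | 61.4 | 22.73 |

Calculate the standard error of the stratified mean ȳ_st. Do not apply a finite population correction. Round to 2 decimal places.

SE(ȳ_st) ≈ 4.63

V̂(ȳ_st) = Σ W_h² s_h²/n_h, with W_h = N_h/N and N = 250:
  stratum A: (150/250)²·26.93²/18 = 14.5045
  stratum B: (100/250)²·22.73²/12 = 6.88871
V̂(ȳ_st) = 21.3932
SE(ȳ_st) = √21.3932 = 4.62528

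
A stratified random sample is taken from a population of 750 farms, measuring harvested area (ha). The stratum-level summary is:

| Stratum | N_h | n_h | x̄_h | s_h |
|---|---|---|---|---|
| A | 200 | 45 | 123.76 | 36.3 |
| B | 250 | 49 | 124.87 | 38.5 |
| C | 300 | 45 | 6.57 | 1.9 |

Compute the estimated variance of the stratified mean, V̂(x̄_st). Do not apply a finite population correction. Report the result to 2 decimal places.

V̂(x̄_st) ≈ 5.46

V̂(x̄_st) = Σ W_h² s_h²/n_h, with W_h = N_h/N and N = 750:
  stratum A: (200/750)²·36.3²/45 = 2.08228
  stratum B: (250/750)²·38.5²/49 = 3.36111
  stratum C: (300/750)²·1.9²/45 = 0.0128356
V̂(x̄_st) = 5.45622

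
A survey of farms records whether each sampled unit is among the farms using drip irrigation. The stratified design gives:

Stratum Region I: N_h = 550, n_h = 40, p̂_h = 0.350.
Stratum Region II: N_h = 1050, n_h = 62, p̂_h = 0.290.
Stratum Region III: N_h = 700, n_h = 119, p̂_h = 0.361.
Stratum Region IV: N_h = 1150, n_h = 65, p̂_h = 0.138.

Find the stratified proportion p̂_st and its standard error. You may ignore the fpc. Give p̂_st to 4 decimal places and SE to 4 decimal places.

N = 3450; stratum weights W_h = N_h/N.
p̂_st = Σ W_h p̂_h = (550·0.350 + 1050·0.290 + 700·0.361 + 1150·0.138)/3450 = 0.26330
V̂(p̂_st) = Σ W_h² p̂_h(1−p̂_h)/(n_h−1):
  stratum Region I: (550/3450)²·0.350·0.650/39 = 0.000148253
  stratum Region II: (1050/3450)²·0.290·0.710/61 = 0.000312656
  stratum Region III: (700/3450)²·0.361·0.639/118 = 8.04793e-05
  stratum Region IV: (1150/3450)²·0.138·0.862/64 = 0.000206521
V̂(p̂_st) = 0.000747909; SE = √V̂ = 0.0273479

p̂_st ≈ 0.2633, SE ≈ 0.0273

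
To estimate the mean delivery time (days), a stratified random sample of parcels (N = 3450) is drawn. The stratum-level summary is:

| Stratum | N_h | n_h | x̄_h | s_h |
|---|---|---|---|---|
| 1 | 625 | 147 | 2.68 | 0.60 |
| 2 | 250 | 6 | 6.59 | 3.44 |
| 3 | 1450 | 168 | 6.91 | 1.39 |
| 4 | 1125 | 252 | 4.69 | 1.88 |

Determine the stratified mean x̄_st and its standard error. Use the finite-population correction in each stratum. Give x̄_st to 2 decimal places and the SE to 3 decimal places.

x̄_st = Σ W_h x̄_h = (625·2.68 + 250·6.59 + 1450·6.91 + 1125·4.69)/3450 = 5.39659
V̂(x̄_st) = Σ W_h² (1 − n_h/N_h) s_h²/n_h, with W_h = N_h/N and N = 3450:
  stratum 1: (625/3450)²·(1 − 147/625)·0.60²/147 = 6.14688e-05
  stratum 2: (250/3450)²·(1 − 6/250)·3.44²/6 = 0.0101078
  stratum 3: (1450/3450)²·(1 − 168/1450)·1.39²/168 = 0.00179613
  stratum 4: (1125/3450)²·(1 − 252/1125)·1.88²/252 = 0.00115729
V̂(x̄_st) = 0.0131227
SE(x̄_st) = √0.0131227 = 0.114554

x̄_st ≈ 5.40, SE ≈ 0.115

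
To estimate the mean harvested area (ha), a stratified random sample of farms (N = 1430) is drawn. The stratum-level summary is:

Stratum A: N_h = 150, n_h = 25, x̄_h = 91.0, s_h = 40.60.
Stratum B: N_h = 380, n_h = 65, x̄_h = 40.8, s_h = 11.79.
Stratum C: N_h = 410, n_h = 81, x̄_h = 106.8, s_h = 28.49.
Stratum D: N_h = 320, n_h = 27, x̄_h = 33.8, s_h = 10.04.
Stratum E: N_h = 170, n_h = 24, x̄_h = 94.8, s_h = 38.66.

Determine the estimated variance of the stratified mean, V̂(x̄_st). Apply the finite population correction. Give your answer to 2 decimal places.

V̂(x̄_st) ≈ 2.32

V̂(x̄_st) = Σ W_h² (1 − n_h/N_h) s_h²/n_h, with W_h = N_h/N and N = 1430:
  stratum A: (150/1430)²·(1 − 25/150)·40.60²/25 = 0.604563
  stratum B: (380/1430)²·(1 − 65/380)·11.79²/65 = 0.12518
  stratum C: (410/1430)²·(1 − 81/410)·28.49²/81 = 0.661009
  stratum D: (320/1430)²·(1 − 27/320)·10.04²/27 = 0.171178
  stratum E: (170/1430)²·(1 − 24/170)·38.66²/24 = 0.755861
V̂(x̄_st) = 2.31779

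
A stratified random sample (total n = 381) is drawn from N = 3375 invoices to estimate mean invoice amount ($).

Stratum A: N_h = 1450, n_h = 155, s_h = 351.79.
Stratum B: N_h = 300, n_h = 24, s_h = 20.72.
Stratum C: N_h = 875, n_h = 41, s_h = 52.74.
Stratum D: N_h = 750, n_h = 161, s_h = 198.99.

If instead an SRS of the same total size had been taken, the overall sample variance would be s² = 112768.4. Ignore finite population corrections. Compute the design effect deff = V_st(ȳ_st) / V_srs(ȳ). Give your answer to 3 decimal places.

V̂(ȳ_st) = Σ W_h² s_h²/n_h, with W_h = N_h/N and N = 3375:
  stratum A: (1450/3375)²·351.79²/155 = 147.375
  stratum B: (300/3375)²·20.72²/24 = 0.141339
  stratum C: (875/3375)²·52.74²/41 = 4.56
  stratum D: (750/3375)²·198.99²/161 = 12.1454
V_st = 164.222
V_srs = s²/n = 112768.4/381 = 295.98
deff = V_st / V_srs = 164.222/295.98 = 0.5548

deff ≈ 0.555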